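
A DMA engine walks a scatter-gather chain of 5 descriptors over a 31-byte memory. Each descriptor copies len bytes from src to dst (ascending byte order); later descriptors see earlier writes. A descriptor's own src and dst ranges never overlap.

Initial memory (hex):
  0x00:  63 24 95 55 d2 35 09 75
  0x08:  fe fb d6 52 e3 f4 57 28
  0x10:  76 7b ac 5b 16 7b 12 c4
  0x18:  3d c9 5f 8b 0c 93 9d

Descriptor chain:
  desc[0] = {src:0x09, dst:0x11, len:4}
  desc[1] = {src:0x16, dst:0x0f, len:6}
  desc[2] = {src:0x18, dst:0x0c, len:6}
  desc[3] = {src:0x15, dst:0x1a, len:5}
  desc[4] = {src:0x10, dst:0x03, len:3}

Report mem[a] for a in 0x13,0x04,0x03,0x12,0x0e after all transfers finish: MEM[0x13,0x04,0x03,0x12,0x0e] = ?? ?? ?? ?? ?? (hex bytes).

D0: mem[0x11..0x14] <- [fb d6 52 e3]
D1: mem[0x0f..0x14] <- [12 c4 3d c9 5f 8b]
D2: mem[0x0c..0x11] <- [3d c9 5f 8b 0c 93]
D3: mem[0x1a..0x1e] <- [7b 12 c4 3d c9]
D4: mem[0x03..0x05] <- [0c 93 c9]
query mem[0x13]=0x5f, mem[0x04]=0x93, mem[0x03]=0x0c, mem[0x12]=0xc9, mem[0x0e]=0x5f

MEM[0x13,0x04,0x03,0x12,0x0e] = 5f 93 0c c9 5f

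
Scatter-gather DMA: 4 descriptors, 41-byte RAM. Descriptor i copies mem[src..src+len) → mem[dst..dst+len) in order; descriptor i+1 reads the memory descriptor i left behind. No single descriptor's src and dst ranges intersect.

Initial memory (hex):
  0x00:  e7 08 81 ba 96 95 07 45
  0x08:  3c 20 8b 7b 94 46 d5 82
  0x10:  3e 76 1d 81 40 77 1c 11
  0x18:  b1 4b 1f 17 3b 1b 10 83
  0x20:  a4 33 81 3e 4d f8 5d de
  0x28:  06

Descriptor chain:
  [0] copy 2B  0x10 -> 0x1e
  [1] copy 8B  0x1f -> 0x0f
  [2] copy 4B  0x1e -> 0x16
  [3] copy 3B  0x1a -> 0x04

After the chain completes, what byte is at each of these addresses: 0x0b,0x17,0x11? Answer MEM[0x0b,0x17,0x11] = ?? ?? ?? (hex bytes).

MEM[0x0b,0x17,0x11] = 7b 76 33

[0] 0x10->0x1e len=2 : 3e 76
[1] 0x1f->0x0f len=8 : 76 a4 33 81 3e 4d f8 5d
[2] 0x1e->0x16 len=4 : 3e 76 a4 33
[3] 0x1a->0x04 len=3 : 1f 17 3b
query mem[0x0b]=0x7b, mem[0x17]=0x76, mem[0x11]=0x33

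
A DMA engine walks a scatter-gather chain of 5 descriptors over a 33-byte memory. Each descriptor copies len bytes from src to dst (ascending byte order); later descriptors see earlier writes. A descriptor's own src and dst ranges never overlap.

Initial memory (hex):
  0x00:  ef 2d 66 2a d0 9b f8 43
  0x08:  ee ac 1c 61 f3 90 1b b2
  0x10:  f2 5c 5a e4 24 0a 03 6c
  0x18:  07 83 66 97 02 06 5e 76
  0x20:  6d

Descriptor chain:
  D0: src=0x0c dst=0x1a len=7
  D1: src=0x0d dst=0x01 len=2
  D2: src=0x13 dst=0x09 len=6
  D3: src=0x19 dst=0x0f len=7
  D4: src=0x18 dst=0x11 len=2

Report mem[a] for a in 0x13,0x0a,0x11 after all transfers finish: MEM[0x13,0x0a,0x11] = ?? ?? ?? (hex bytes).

D0: mem[0x1a..0x20] <- [f3 90 1b b2 f2 5c 5a]
D1: mem[0x01..0x02] <- [90 1b]
D2: mem[0x09..0x0e] <- [e4 24 0a 03 6c 07]
D3: mem[0x0f..0x15] <- [83 f3 90 1b b2 f2 5c]
D4: mem[0x11..0x12] <- [07 83]
query mem[0x13]=0xb2, mem[0x0a]=0x24, mem[0x11]=0x07

MEM[0x13,0x0a,0x11] = b2 24 07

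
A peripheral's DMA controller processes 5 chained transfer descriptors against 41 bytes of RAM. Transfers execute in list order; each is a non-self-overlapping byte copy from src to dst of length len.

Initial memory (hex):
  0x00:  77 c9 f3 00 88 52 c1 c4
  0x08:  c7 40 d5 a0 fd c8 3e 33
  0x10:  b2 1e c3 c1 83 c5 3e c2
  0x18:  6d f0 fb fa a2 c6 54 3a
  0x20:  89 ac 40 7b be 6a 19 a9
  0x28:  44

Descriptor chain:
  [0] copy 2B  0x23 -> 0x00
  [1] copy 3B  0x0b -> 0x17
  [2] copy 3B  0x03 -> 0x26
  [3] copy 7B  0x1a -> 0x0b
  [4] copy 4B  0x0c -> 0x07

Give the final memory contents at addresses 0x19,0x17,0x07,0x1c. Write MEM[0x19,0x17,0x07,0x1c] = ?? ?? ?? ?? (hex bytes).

[0] 0x23->0x00 len=2 : 7b be
[1] 0x0b->0x17 len=3 : a0 fd c8
[2] 0x03->0x26 len=3 : 00 88 52
[3] 0x1a->0x0b len=7 : fb fa a2 c6 54 3a 89
[4] 0x0c->0x07 len=4 : fa a2 c6 54
query mem[0x19]=0xc8, mem[0x17]=0xa0, mem[0x07]=0xfa, mem[0x1c]=0xa2

MEM[0x19,0x17,0x07,0x1c] = c8 a0 fa a2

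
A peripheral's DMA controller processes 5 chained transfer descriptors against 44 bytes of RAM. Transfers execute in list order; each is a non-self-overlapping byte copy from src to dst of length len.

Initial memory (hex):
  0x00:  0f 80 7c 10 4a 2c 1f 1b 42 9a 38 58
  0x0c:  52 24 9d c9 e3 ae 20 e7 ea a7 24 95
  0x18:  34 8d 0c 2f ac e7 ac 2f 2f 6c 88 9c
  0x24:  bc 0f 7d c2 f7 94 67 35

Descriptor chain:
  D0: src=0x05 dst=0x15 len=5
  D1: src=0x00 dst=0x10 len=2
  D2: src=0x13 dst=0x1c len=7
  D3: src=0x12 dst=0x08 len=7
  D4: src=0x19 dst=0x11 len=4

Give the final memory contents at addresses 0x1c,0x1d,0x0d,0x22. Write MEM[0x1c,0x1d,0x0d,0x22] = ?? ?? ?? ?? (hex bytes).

#0 dst[0x15+5] := {0x2c,0x1f,0x1b,0x42,0x9a}
#1 dst[0x10+2] := {0x0f,0x80}
#2 dst[0x1c+7] := {0xe7,0xea,0x2c,0x1f,0x1b,0x42,0x9a}
#3 dst[0x08+7] := {0x20,0xe7,0xea,0x2c,0x1f,0x1b,0x42}
#4 dst[0x11+4] := {0x9a,0x0c,0x2f,0xe7}
query mem[0x1c]=0xe7, mem[0x1d]=0xea, mem[0x0d]=0x1b, mem[0x22]=0x9a

MEM[0x1c,0x1d,0x0d,0x22] = e7 ea 1b 9a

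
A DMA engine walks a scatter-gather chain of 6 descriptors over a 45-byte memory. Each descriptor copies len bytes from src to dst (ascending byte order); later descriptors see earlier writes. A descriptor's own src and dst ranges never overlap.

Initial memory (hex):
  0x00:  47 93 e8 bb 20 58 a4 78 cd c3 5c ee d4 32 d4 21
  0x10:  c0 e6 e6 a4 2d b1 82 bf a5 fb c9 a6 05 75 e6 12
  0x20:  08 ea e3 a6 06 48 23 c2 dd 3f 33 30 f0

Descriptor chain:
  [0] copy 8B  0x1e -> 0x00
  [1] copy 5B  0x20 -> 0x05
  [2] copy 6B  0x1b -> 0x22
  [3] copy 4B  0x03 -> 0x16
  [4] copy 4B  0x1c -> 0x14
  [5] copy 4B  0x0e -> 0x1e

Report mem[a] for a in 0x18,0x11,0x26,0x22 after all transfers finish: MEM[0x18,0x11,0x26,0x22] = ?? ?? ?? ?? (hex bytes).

#0 dst[0x00+8] := {0xe6,0x12,0x08,0xea,0xe3,0xa6,0x06,0x48}
#1 dst[0x05+5] := {0x08,0xea,0xe3,0xa6,0x06}
#2 dst[0x22+6] := {0xa6,0x05,0x75,0xe6,0x12,0x08}
#3 dst[0x16+4] := {0xea,0xe3,0x08,0xea}
#4 dst[0x14+4] := {0x05,0x75,0xe6,0x12}
#5 dst[0x1e+4] := {0xd4,0x21,0xc0,0xe6}
query mem[0x18]=0x08, mem[0x11]=0xe6, mem[0x26]=0x12, mem[0x22]=0xa6

MEM[0x18,0x11,0x26,0x22] = 08 e6 12 a6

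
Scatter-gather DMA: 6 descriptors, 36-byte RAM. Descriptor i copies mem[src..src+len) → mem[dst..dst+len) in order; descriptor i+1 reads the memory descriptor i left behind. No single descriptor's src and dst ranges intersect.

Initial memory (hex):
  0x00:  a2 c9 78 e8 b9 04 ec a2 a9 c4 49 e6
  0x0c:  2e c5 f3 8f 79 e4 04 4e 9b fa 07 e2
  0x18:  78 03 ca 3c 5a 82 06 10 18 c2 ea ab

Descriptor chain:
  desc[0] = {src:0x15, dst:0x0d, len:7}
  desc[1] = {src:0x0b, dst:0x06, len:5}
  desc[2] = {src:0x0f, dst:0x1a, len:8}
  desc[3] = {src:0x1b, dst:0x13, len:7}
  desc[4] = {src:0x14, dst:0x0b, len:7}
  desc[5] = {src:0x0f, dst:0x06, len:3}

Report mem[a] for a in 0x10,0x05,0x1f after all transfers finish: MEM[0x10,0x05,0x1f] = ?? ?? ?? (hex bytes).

D0: mem[0x0d..0x13] <- [fa 07 e2 78 03 ca 3c]
D1: mem[0x06..0x0a] <- [e6 2e fa 07 e2]
D2: mem[0x1a..0x21] <- [e2 78 03 ca 3c 9b fa 07]
D3: mem[0x13..0x19] <- [78 03 ca 3c 9b fa 07]
D4: mem[0x0b..0x11] <- [03 ca 3c 9b fa 07 e2]
D5: mem[0x06..0x08] <- [fa 07 e2]
query mem[0x10]=0x07, mem[0x05]=0x04, mem[0x1f]=0x9b

MEM[0x10,0x05,0x1f] = 07 04 9b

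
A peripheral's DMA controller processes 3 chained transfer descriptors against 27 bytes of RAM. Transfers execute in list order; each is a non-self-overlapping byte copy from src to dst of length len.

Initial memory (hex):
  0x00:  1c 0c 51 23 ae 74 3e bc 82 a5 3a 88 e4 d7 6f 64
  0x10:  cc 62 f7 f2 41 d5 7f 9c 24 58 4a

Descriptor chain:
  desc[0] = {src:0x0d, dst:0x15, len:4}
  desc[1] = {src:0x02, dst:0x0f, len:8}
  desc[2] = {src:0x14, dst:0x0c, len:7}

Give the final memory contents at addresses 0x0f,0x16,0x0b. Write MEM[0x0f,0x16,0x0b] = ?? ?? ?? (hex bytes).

[0] 0x0d->0x15 len=4 : d7 6f 64 cc
[1] 0x02->0x0f len=8 : 51 23 ae 74 3e bc 82 a5
[2] 0x14->0x0c len=7 : bc 82 a5 64 cc 58 4a
query mem[0x0f]=0x64, mem[0x16]=0xa5, mem[0x0b]=0x88

MEM[0x0f,0x16,0x0b] = 64 a5 88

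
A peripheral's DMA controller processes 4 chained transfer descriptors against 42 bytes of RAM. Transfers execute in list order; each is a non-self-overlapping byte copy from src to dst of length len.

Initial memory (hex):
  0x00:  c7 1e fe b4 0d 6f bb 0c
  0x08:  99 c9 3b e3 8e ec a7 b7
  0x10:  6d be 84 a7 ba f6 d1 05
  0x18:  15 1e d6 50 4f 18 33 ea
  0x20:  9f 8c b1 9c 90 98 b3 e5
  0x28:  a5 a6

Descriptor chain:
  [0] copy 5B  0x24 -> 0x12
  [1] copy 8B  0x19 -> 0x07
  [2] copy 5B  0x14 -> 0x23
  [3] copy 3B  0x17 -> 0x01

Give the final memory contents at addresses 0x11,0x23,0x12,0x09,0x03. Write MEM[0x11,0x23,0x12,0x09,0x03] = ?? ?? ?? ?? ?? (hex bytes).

  after D0: wrote 5B at 0x12 = 9098b3e5a5
  after D1: wrote 8B at 0x07 = 1ed6504f1833ea9f
  after D2: wrote 5B at 0x23 = b3e5a50515
  after D3: wrote 3B at 0x01 = 05151e
query mem[0x11]=0xbe, mem[0x23]=0xb3, mem[0x12]=0x90, mem[0x09]=0x50, mem[0x03]=0x1e

MEM[0x11,0x23,0x12,0x09,0x03] = be b3 90 50 1e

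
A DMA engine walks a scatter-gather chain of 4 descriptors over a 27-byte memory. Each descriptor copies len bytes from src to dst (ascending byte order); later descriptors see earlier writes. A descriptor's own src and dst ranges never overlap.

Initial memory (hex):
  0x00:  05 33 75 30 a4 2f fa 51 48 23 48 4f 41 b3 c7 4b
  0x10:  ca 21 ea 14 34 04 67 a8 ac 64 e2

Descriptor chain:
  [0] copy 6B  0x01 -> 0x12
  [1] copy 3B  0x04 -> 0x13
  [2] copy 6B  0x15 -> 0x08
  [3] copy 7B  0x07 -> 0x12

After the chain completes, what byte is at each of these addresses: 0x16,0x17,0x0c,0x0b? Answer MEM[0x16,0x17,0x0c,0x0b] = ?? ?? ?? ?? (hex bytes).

MEM[0x16,0x17,0x0c,0x0b] = ac 64 64 ac

D0: mem[0x12..0x17] <- [33 75 30 a4 2f fa]
D1: mem[0x13..0x15] <- [a4 2f fa]
D2: mem[0x08..0x0d] <- [fa 2f fa ac 64 e2]
D3: mem[0x12..0x18] <- [51 fa 2f fa ac 64 e2]
query mem[0x16]=0xac, mem[0x17]=0x64, mem[0x0c]=0x64, mem[0x0b]=0xac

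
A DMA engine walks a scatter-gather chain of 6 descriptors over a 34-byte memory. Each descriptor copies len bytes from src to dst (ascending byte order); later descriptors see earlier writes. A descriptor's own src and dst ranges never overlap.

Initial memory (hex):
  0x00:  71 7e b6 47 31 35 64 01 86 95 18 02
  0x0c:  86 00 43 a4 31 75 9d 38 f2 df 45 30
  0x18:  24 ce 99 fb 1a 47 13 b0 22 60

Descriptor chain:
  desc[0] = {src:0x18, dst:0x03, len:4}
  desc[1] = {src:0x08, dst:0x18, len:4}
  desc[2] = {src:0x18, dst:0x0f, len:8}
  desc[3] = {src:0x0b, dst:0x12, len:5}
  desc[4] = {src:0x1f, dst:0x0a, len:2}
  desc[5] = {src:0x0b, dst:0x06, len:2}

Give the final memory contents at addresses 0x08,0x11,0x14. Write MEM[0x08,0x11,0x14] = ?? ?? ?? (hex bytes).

MEM[0x08,0x11,0x14] = 86 18 00

[0] 0x18->0x03 len=4 : 24 ce 99 fb
[1] 0x08->0x18 len=4 : 86 95 18 02
[2] 0x18->0x0f len=8 : 86 95 18 02 1a 47 13 b0
[3] 0x0b->0x12 len=5 : 02 86 00 43 86
[4] 0x1f->0x0a len=2 : b0 22
[5] 0x0b->0x06 len=2 : 22 86
query mem[0x08]=0x86, mem[0x11]=0x18, mem[0x14]=0x00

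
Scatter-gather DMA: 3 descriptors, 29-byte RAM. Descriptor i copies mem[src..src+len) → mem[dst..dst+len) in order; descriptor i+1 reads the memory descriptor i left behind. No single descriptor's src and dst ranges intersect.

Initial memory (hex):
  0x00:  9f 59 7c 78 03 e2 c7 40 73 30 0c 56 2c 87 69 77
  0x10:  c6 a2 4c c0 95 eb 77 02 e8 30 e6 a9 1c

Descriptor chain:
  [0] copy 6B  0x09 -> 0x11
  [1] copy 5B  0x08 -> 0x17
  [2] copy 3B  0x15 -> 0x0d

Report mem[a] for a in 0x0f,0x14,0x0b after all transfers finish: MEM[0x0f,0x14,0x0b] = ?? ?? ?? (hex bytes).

MEM[0x0f,0x14,0x0b] = 73 2c 56

  after D0: wrote 6B at 0x11 = 300c562c8769
  after D1: wrote 5B at 0x17 = 73300c562c
  after D2: wrote 3B at 0x0d = 876973
query mem[0x0f]=0x73, mem[0x14]=0x2c, mem[0x0b]=0x56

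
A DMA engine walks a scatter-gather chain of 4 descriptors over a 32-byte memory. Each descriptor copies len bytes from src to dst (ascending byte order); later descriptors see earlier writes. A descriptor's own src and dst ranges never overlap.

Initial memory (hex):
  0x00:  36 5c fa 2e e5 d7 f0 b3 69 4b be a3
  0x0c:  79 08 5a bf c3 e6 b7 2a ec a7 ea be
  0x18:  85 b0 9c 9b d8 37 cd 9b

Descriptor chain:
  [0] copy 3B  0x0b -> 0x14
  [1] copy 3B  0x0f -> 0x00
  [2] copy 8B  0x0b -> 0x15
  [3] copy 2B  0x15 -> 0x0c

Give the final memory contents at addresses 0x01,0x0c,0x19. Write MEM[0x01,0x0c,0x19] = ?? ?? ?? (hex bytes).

D0: mem[0x14..0x16] <- [a3 79 08]
D1: mem[0x00..0x02] <- [bf c3 e6]
D2: mem[0x15..0x1c] <- [a3 79 08 5a bf c3 e6 b7]
D3: mem[0x0c..0x0d] <- [a3 79]
query mem[0x01]=0xc3, mem[0x0c]=0xa3, mem[0x19]=0xbf

MEM[0x01,0x0c,0x19] = c3 a3 bf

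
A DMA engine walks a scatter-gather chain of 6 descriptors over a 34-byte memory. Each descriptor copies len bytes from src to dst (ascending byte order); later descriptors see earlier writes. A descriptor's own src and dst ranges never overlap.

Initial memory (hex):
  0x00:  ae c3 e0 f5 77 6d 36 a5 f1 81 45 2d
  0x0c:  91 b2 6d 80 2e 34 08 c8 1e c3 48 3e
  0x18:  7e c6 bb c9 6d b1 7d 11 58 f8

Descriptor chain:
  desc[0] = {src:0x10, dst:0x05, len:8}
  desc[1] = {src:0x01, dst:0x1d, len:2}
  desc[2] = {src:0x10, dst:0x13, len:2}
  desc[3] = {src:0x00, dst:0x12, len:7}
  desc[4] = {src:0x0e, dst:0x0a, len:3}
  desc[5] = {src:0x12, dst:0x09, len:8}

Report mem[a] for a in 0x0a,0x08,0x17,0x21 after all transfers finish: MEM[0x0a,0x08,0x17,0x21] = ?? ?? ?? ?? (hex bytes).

#0 dst[0x05+8] := {0x2e,0x34,0x08,0xc8,0x1e,0xc3,0x48,0x3e}
#1 dst[0x1d+2] := {0xc3,0xe0}
#2 dst[0x13+2] := {0x2e,0x34}
#3 dst[0x12+7] := {0xae,0xc3,0xe0,0xf5,0x77,0x2e,0x34}
#4 dst[0x0a+3] := {0x6d,0x80,0x2e}
#5 dst[0x09+8] := {0xae,0xc3,0xe0,0xf5,0x77,0x2e,0x34,0xc6}
query mem[0x0a]=0xc3, mem[0x08]=0xc8, mem[0x17]=0x2e, mem[0x21]=0xf8

MEM[0x0a,0x08,0x17,0x21] = c3 c8 2e f8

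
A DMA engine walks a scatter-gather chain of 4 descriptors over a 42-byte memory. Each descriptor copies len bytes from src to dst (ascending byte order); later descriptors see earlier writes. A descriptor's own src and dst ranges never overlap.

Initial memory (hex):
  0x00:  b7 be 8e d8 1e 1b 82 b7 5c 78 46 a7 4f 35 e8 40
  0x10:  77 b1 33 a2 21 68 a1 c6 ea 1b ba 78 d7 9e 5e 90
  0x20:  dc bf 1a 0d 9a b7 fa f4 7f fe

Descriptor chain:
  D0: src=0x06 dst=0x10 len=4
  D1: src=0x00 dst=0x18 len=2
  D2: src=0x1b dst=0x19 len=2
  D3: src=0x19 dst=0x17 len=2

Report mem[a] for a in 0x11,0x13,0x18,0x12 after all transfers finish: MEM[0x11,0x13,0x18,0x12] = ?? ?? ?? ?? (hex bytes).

D0: mem[0x10..0x13] <- [82 b7 5c 78]
D1: mem[0x18..0x19] <- [b7 be]
D2: mem[0x19..0x1a] <- [78 d7]
D3: mem[0x17..0x18] <- [78 d7]
query mem[0x11]=0xb7, mem[0x13]=0x78, mem[0x18]=0xd7, mem[0x12]=0x5c

MEM[0x11,0x13,0x18,0x12] = b7 78 d7 5c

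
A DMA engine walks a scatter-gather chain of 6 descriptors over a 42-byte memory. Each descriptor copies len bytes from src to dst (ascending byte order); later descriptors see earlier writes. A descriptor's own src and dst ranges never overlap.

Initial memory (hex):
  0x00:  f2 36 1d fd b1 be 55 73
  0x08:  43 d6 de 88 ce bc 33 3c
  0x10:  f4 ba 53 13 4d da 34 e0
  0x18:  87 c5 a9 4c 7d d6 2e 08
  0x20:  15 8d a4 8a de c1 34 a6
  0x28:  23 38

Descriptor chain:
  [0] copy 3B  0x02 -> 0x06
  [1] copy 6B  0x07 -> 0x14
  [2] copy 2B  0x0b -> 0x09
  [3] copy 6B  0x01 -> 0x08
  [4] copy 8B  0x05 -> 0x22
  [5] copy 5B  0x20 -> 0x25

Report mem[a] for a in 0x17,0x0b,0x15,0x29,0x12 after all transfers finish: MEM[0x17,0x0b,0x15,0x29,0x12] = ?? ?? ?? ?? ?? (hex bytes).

#0 dst[0x06+3] := {0x1d,0xfd,0xb1}
#1 dst[0x14+6] := {0xfd,0xb1,0xd6,0xde,0x88,0xce}
#2 dst[0x09+2] := {0x88,0xce}
#3 dst[0x08+6] := {0x36,0x1d,0xfd,0xb1,0xbe,0x1d}
#4 dst[0x22+8] := {0xbe,0x1d,0xfd,0x36,0x1d,0xfd,0xb1,0xbe}
#5 dst[0x25+5] := {0x15,0x8d,0xbe,0x1d,0xfd}
query mem[0x17]=0xde, mem[0x0b]=0xb1, mem[0x15]=0xb1, mem[0x29]=0xfd, mem[0x12]=0x53

MEM[0x17,0x0b,0x15,0x29,0x12] = de b1 b1 fd 53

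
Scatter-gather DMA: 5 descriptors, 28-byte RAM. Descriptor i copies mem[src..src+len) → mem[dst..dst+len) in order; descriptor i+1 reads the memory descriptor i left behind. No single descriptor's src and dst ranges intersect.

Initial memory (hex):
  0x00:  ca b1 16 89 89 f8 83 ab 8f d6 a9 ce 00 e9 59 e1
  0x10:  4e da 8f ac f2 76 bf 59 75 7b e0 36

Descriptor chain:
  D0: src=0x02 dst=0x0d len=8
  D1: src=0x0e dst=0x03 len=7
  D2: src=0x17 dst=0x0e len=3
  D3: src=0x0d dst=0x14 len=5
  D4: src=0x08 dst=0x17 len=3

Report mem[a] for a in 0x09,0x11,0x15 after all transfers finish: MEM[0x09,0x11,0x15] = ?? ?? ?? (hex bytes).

  after D0: wrote 8B at 0x0d = 168989f883ab8fd6
  after D1: wrote 7B at 0x03 = 8989f883ab8fd6
  after D2: wrote 3B at 0x0e = 59757b
  after D3: wrote 5B at 0x14 = 1659757b83
  after D4: wrote 3B at 0x17 = 8fd6a9
query mem[0x09]=0xd6, mem[0x11]=0x83, mem[0x15]=0x59

MEM[0x09,0x11,0x15] = d6 83 59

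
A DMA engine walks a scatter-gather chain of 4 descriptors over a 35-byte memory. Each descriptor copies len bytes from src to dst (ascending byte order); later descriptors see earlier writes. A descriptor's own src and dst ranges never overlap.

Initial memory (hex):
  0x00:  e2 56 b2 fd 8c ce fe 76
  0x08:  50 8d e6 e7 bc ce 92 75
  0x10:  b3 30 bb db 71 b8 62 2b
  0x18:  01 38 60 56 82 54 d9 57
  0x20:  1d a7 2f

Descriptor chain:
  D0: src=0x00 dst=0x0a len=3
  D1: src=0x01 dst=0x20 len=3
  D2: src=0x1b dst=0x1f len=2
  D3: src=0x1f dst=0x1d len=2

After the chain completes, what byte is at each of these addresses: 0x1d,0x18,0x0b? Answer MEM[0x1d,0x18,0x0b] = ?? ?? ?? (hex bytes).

  after D0: wrote 3B at 0x0a = e256b2
  after D1: wrote 3B at 0x20 = 56b2fd
  after D2: wrote 2B at 0x1f = 5682
  after D3: wrote 2B at 0x1d = 5682
query mem[0x1d]=0x56, mem[0x18]=0x01, mem[0x0b]=0x56

MEM[0x1d,0x18,0x0b] = 56 01 56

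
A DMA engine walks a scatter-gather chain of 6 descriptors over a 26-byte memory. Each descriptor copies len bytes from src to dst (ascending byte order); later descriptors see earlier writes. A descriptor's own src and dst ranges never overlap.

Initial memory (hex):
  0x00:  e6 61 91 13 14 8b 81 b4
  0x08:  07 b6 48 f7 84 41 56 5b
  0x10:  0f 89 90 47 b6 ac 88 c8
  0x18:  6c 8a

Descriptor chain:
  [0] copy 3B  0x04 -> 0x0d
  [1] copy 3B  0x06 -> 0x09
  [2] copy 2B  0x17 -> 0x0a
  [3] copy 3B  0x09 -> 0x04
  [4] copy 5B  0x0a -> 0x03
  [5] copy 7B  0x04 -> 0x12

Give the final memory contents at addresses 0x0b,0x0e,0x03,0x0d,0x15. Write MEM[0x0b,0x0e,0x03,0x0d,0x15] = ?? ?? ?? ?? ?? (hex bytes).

#0 dst[0x0d+3] := {0x14,0x8b,0x81}
#1 dst[0x09+3] := {0x81,0xb4,0x07}
#2 dst[0x0a+2] := {0xc8,0x6c}
#3 dst[0x04+3] := {0x81,0xc8,0x6c}
#4 dst[0x03+5] := {0xc8,0x6c,0x84,0x14,0x8b}
#5 dst[0x12+7] := {0x6c,0x84,0x14,0x8b,0x07,0x81,0xc8}
query mem[0x0b]=0x6c, mem[0x0e]=0x8b, mem[0x03]=0xc8, mem[0x0d]=0x14, mem[0x15]=0x8b

MEM[0x0b,0x0e,0x03,0x0d,0x15] = 6c 8b c8 14 8b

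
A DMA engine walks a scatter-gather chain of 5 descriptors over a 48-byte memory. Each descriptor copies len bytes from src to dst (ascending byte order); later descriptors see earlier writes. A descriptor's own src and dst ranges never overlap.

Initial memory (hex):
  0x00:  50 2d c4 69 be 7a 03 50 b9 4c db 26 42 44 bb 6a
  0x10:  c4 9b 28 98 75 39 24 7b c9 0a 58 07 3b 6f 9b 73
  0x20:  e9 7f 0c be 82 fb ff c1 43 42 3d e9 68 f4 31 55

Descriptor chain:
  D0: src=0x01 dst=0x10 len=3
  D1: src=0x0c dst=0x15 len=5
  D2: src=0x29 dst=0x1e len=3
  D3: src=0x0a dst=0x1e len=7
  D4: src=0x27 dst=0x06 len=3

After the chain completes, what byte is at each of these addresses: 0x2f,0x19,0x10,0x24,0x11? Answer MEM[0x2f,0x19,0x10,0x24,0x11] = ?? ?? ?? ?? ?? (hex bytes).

MEM[0x2f,0x19,0x10,0x24,0x11] = 55 2d 2d 2d c4

D0: mem[0x10..0x12] <- [2d c4 69]
D1: mem[0x15..0x19] <- [42 44 bb 6a 2d]
D2: mem[0x1e..0x20] <- [42 3d e9]
D3: mem[0x1e..0x24] <- [db 26 42 44 bb 6a 2d]
D4: mem[0x06..0x08] <- [c1 43 42]
query mem[0x2f]=0x55, mem[0x19]=0x2d, mem[0x10]=0x2d, mem[0x24]=0x2d, mem[0x11]=0xc4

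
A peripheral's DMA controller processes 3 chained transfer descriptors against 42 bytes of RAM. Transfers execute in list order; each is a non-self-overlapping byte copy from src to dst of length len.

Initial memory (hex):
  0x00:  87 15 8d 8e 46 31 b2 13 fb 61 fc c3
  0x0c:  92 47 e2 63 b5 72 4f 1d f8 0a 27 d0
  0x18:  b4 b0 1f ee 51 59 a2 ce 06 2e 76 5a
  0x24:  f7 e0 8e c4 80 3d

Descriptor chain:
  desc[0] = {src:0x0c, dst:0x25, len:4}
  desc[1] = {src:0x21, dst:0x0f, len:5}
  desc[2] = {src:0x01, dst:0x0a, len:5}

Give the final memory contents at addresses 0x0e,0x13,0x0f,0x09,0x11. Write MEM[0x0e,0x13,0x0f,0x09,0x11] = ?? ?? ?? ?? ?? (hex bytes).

[0] 0x0c->0x25 len=4 : 92 47 e2 63
[1] 0x21->0x0f len=5 : 2e 76 5a f7 92
[2] 0x01->0x0a len=5 : 15 8d 8e 46 31
query mem[0x0e]=0x31, mem[0x13]=0x92, mem[0x0f]=0x2e, mem[0x09]=0x61, mem[0x11]=0x5a

MEM[0x0e,0x13,0x0f,0x09,0x11] = 31 92 2e 61 5a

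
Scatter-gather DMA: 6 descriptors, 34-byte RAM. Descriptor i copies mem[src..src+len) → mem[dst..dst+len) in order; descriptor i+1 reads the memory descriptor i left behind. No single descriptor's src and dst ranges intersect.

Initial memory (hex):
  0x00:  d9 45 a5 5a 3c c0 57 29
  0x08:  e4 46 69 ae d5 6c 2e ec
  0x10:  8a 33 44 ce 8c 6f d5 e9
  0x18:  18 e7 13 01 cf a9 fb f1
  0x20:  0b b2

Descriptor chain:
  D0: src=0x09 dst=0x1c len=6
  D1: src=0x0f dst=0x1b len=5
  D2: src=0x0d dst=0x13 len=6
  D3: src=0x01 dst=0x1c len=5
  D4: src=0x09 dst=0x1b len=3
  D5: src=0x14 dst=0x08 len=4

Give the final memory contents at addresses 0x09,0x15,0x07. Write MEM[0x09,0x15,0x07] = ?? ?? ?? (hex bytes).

[0] 0x09->0x1c len=6 : 46 69 ae d5 6c 2e
[1] 0x0f->0x1b len=5 : ec 8a 33 44 ce
[2] 0x0d->0x13 len=6 : 6c 2e ec 8a 33 44
[3] 0x01->0x1c len=5 : 45 a5 5a 3c c0
[4] 0x09->0x1b len=3 : 46 69 ae
[5] 0x14->0x08 len=4 : 2e ec 8a 33
query mem[0x09]=0xec, mem[0x15]=0xec, mem[0x07]=0x29

MEM[0x09,0x15,0x07] = ec ec 29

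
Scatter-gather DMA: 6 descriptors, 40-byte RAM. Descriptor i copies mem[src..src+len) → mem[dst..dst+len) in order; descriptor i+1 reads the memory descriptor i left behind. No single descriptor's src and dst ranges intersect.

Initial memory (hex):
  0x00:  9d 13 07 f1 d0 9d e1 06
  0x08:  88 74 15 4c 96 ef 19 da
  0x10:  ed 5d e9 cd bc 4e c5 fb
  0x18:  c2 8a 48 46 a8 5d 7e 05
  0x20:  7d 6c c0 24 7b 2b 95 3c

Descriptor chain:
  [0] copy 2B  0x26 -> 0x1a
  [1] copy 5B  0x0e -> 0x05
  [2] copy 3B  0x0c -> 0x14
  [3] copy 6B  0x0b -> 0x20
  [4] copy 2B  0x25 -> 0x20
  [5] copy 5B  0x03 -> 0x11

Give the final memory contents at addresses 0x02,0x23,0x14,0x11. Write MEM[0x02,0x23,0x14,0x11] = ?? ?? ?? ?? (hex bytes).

MEM[0x02,0x23,0x14,0x11] = 07 19 da f1

#0 dst[0x1a+2] := {0x95,0x3c}
#1 dst[0x05+5] := {0x19,0xda,0xed,0x5d,0xe9}
#2 dst[0x14+3] := {0x96,0xef,0x19}
#3 dst[0x20+6] := {0x4c,0x96,0xef,0x19,0xda,0xed}
#4 dst[0x20+2] := {0xed,0x95}
#5 dst[0x11+5] := {0xf1,0xd0,0x19,0xda,0xed}
query mem[0x02]=0x07, mem[0x23]=0x19, mem[0x14]=0xda, mem[0x11]=0xf1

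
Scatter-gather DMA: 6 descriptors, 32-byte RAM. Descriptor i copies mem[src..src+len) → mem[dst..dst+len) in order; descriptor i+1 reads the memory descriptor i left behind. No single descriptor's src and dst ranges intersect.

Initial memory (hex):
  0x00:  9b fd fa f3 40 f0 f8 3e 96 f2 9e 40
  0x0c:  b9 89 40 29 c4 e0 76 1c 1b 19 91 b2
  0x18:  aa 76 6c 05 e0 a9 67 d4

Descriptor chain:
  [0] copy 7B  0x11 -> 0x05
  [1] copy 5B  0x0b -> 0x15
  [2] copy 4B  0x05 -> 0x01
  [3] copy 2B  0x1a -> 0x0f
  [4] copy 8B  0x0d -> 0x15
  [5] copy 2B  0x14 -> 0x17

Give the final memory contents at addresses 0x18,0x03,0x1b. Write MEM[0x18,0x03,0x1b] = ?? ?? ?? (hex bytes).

MEM[0x18,0x03,0x1b] = 89 1c 1c

  after D0: wrote 7B at 0x05 = e0761c1b1991b2
  after D1: wrote 5B at 0x15 = b2b9894029
  after D2: wrote 4B at 0x01 = e0761c1b
  after D3: wrote 2B at 0x0f = 6c05
  after D4: wrote 8B at 0x15 = 89406c05e0761c1b
  after D5: wrote 2B at 0x17 = 1b89
query mem[0x18]=0x89, mem[0x03]=0x1c, mem[0x1b]=0x1c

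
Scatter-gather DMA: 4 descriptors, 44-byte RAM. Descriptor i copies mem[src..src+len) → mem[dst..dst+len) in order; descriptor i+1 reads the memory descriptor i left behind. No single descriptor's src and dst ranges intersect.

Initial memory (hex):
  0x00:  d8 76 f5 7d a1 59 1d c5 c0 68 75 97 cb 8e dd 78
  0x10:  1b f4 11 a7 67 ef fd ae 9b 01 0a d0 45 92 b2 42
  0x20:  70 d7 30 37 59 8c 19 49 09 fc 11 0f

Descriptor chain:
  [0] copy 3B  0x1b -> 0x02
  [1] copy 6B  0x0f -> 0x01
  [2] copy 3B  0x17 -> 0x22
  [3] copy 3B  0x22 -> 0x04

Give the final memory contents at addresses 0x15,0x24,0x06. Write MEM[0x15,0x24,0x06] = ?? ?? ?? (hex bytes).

MEM[0x15,0x24,0x06] = ef 01 01

[0] 0x1b->0x02 len=3 : d0 45 92
[1] 0x0f->0x01 len=6 : 78 1b f4 11 a7 67
[2] 0x17->0x22 len=3 : ae 9b 01
[3] 0x22->0x04 len=3 : ae 9b 01
query mem[0x15]=0xef, mem[0x24]=0x01, mem[0x06]=0x01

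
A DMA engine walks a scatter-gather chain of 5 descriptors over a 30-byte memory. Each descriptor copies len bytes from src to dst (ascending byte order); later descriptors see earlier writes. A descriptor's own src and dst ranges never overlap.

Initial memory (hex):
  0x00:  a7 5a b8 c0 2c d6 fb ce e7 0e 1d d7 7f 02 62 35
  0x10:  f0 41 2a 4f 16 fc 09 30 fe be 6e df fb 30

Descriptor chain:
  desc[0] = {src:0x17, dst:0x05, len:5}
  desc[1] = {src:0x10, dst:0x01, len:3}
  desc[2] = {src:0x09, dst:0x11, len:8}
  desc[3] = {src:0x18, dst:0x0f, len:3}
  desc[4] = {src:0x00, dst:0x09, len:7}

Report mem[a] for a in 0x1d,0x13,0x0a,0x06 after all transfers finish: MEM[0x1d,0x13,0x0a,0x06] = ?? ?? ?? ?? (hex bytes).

[0] 0x17->0x05 len=5 : 30 fe be 6e df
[1] 0x10->0x01 len=3 : f0 41 2a
[2] 0x09->0x11 len=8 : df 1d d7 7f 02 62 35 f0
[3] 0x18->0x0f len=3 : f0 be 6e
[4] 0x00->0x09 len=7 : a7 f0 41 2a 2c 30 fe
query mem[0x1d]=0x30, mem[0x13]=0xd7, mem[0x0a]=0xf0, mem[0x06]=0xfe

MEM[0x1d,0x13,0x0a,0x06] = 30 d7 f0 fe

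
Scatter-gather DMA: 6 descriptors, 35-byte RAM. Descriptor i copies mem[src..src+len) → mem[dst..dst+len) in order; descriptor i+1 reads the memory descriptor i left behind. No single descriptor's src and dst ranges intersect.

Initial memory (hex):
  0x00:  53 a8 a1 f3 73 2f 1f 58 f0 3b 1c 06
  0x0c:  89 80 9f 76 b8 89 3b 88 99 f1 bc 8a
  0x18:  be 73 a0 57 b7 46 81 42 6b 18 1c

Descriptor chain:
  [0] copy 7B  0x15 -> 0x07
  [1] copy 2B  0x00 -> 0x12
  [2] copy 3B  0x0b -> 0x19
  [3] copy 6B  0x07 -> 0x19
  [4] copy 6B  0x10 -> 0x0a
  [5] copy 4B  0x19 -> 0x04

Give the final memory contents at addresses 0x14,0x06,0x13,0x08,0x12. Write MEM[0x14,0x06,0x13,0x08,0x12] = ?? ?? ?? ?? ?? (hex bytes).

[0] 0x15->0x07 len=7 : f1 bc 8a be 73 a0 57
[1] 0x00->0x12 len=2 : 53 a8
[2] 0x0b->0x19 len=3 : 73 a0 57
[3] 0x07->0x19 len=6 : f1 bc 8a be 73 a0
[4] 0x10->0x0a len=6 : b8 89 53 a8 99 f1
[5] 0x19->0x04 len=4 : f1 bc 8a be
query mem[0x14]=0x99, mem[0x06]=0x8a, mem[0x13]=0xa8, mem[0x08]=0xbc, mem[0x12]=0x53

MEM[0x14,0x06,0x13,0x08,0x12] = 99 8a a8 bc 53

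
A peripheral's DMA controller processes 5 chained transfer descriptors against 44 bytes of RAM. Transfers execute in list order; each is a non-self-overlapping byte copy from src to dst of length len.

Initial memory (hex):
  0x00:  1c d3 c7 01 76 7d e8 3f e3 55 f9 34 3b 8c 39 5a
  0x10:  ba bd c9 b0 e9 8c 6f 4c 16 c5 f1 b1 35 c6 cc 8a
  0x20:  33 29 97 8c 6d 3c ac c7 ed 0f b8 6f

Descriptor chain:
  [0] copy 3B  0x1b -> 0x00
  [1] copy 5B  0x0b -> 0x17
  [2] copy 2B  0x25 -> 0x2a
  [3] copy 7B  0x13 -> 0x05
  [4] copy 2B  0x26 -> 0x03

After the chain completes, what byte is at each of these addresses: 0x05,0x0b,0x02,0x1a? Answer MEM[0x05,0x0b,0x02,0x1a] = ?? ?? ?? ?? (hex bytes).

MEM[0x05,0x0b,0x02,0x1a] = b0 8c c6 39

#0 dst[0x00+3] := {0xb1,0x35,0xc6}
#1 dst[0x17+5] := {0x34,0x3b,0x8c,0x39,0x5a}
#2 dst[0x2a+2] := {0x3c,0xac}
#3 dst[0x05+7] := {0xb0,0xe9,0x8c,0x6f,0x34,0x3b,0x8c}
#4 dst[0x03+2] := {0xac,0xc7}
query mem[0x05]=0xb0, mem[0x0b]=0x8c, mem[0x02]=0xc6, mem[0x1a]=0x39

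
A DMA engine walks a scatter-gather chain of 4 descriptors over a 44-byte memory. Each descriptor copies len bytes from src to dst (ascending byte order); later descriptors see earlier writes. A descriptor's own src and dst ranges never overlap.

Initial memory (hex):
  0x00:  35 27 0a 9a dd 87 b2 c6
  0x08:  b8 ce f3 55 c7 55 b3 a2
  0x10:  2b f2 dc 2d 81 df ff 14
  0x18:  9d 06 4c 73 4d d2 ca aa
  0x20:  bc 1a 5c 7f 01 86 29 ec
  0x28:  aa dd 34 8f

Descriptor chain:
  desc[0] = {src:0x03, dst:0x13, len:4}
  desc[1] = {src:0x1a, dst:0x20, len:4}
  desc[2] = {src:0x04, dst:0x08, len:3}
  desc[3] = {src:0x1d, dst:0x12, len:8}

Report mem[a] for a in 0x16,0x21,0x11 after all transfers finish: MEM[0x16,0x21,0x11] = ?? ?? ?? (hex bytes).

MEM[0x16,0x21,0x11] = 73 73 f2

[0] 0x03->0x13 len=4 : 9a dd 87 b2
[1] 0x1a->0x20 len=4 : 4c 73 4d d2
[2] 0x04->0x08 len=3 : dd 87 b2
[3] 0x1d->0x12 len=8 : d2 ca aa 4c 73 4d d2 01
query mem[0x16]=0x73, mem[0x21]=0x73, mem[0x11]=0xf2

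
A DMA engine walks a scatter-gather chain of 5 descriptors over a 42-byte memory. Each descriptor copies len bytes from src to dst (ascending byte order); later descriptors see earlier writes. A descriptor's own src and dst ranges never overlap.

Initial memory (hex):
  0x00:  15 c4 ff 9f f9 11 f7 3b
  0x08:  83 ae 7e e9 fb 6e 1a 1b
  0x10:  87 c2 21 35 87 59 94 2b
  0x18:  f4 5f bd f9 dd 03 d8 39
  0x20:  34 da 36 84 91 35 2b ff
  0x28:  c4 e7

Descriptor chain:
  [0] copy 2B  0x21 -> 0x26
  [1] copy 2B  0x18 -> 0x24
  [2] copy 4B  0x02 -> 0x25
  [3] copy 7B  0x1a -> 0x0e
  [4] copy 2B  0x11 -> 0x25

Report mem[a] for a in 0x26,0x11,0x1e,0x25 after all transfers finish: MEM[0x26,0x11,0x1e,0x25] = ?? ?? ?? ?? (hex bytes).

#0 dst[0x26+2] := {0xda,0x36}
#1 dst[0x24+2] := {0xf4,0x5f}
#2 dst[0x25+4] := {0xff,0x9f,0xf9,0x11}
#3 dst[0x0e+7] := {0xbd,0xf9,0xdd,0x03,0xd8,0x39,0x34}
#4 dst[0x25+2] := {0x03,0xd8}
query mem[0x26]=0xd8, mem[0x11]=0x03, mem[0x1e]=0xd8, mem[0x25]=0x03

MEM[0x26,0x11,0x1e,0x25] = d8 03 d8 03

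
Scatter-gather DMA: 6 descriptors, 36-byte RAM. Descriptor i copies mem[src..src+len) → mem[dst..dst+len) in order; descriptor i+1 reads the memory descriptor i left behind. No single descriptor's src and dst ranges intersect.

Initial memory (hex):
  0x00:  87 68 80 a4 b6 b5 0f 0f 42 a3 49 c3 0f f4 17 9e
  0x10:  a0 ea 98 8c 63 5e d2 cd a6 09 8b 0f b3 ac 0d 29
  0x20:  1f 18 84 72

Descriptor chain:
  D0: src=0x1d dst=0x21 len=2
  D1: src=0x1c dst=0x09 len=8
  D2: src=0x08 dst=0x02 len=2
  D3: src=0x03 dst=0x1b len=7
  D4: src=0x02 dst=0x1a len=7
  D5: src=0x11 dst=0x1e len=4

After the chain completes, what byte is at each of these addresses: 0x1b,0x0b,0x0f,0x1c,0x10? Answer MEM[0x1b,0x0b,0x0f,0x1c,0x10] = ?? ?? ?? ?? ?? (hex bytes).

MEM[0x1b,0x0b,0x0f,0x1c,0x10] = b3 0d 0d b6 72

  after D0: wrote 2B at 0x21 = ac0d
  after D1: wrote 8B at 0x09 = b3ac0d291fac0d72
  after D2: wrote 2B at 0x02 = 42b3
  after D3: wrote 7B at 0x1b = b3b6b50f0f42b3
  after D4: wrote 7B at 0x1a = 42b3b6b50f0f42
  after D5: wrote 4B at 0x1e = ea988c63
query mem[0x1b]=0xb3, mem[0x0b]=0x0d, mem[0x0f]=0x0d, mem[0x1c]=0xb6, mem[0x10]=0x72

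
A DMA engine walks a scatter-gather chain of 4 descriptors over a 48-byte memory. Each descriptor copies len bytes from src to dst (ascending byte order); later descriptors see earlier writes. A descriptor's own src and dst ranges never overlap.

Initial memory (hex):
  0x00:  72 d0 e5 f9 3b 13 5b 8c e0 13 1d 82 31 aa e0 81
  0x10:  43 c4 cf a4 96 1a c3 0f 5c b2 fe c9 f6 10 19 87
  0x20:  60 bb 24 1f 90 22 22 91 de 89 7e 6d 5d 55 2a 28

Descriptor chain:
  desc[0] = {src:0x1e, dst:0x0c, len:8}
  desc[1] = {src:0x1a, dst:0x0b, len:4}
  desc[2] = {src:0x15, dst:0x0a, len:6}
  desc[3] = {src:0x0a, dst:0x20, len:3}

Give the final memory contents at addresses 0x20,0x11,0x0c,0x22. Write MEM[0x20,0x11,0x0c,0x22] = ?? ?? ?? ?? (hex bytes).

MEM[0x20,0x11,0x0c,0x22] = 1a 1f 0f 0f

  after D0: wrote 8B at 0x0c = 198760bb241f9022
  after D1: wrote 4B at 0x0b = fec9f610
  after D2: wrote 6B at 0x0a = 1ac30f5cb2fe
  after D3: wrote 3B at 0x20 = 1ac30f
query mem[0x20]=0x1a, mem[0x11]=0x1f, mem[0x0c]=0x0f, mem[0x22]=0x0f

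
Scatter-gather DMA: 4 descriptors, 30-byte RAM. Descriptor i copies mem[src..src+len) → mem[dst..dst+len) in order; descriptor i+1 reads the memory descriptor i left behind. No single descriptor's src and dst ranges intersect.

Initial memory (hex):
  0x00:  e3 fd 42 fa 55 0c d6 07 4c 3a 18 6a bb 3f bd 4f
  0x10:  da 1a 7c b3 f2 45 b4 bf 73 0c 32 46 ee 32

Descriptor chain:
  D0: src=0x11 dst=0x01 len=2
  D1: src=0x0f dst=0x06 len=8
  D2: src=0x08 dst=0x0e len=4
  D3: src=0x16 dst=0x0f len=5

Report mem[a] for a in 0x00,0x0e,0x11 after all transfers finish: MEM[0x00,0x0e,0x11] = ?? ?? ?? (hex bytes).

MEM[0x00,0x0e,0x11] = e3 1a 73

  after D0: wrote 2B at 0x01 = 1a7c
  after D1: wrote 8B at 0x06 = 4fda1a7cb3f245b4
  after D2: wrote 4B at 0x0e = 1a7cb3f2
  after D3: wrote 5B at 0x0f = b4bf730c32
query mem[0x00]=0xe3, mem[0x0e]=0x1a, mem[0x11]=0x73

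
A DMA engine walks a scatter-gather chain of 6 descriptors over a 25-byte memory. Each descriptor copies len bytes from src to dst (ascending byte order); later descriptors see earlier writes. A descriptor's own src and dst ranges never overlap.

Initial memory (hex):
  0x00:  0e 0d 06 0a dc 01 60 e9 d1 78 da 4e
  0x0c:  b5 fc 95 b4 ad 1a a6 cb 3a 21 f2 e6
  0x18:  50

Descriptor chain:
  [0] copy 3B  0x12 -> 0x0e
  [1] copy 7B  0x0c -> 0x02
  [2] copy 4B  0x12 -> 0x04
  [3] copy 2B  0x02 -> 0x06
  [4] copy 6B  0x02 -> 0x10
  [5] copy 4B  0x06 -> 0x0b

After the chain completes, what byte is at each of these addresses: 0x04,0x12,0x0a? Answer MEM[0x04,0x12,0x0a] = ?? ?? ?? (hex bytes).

[0] 0x12->0x0e len=3 : a6 cb 3a
[1] 0x0c->0x02 len=7 : b5 fc a6 cb 3a 1a a6
[2] 0x12->0x04 len=4 : a6 cb 3a 21
[3] 0x02->0x06 len=2 : b5 fc
[4] 0x02->0x10 len=6 : b5 fc a6 cb b5 fc
[5] 0x06->0x0b len=4 : b5 fc a6 78
query mem[0x04]=0xa6, mem[0x12]=0xa6, mem[0x0a]=0xda

MEM[0x04,0x12,0x0a] = a6 a6 da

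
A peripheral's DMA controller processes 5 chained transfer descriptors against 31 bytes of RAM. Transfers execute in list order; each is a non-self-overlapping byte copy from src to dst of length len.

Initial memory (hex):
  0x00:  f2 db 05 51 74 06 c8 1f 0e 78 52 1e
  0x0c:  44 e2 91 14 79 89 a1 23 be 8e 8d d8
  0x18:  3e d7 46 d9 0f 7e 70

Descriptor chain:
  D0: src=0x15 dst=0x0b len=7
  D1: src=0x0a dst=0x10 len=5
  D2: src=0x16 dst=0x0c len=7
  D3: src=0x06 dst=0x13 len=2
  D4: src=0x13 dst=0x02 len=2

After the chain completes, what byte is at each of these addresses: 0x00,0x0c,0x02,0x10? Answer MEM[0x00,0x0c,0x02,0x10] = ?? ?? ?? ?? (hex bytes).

MEM[0x00,0x0c,0x02,0x10] = f2 8d c8 46

#0 dst[0x0b+7] := {0x8e,0x8d,0xd8,0x3e,0xd7,0x46,0xd9}
#1 dst[0x10+5] := {0x52,0x8e,0x8d,0xd8,0x3e}
#2 dst[0x0c+7] := {0x8d,0xd8,0x3e,0xd7,0x46,0xd9,0x0f}
#3 dst[0x13+2] := {0xc8,0x1f}
#4 dst[0x02+2] := {0xc8,0x1f}
query mem[0x00]=0xf2, mem[0x0c]=0x8d, mem[0x02]=0xc8, mem[0x10]=0x46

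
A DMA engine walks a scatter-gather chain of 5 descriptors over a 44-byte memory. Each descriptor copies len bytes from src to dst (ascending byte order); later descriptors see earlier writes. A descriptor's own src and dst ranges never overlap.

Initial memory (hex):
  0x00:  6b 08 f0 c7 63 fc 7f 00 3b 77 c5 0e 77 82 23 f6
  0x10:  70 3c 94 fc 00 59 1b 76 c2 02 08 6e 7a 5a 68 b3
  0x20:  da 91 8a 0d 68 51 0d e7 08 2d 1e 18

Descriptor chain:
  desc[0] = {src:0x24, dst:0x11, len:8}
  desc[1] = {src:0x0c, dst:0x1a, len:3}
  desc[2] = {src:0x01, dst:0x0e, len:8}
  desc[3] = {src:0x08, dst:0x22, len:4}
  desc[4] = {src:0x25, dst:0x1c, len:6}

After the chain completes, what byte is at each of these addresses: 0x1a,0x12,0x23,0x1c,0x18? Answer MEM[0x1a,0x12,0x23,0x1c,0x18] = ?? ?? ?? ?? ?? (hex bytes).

MEM[0x1a,0x12,0x23,0x1c,0x18] = 77 fc 77 0e 18

  after D0: wrote 8B at 0x11 = 68510de7082d1e18
  after D1: wrote 3B at 0x1a = 778223
  after D2: wrote 8B at 0x0e = 08f0c763fc7f003b
  after D3: wrote 4B at 0x22 = 3b77c50e
  after D4: wrote 6B at 0x1c = 0e0de7082d1e
query mem[0x1a]=0x77, mem[0x12]=0xfc, mem[0x23]=0x77, mem[0x1c]=0x0e, mem[0x18]=0x18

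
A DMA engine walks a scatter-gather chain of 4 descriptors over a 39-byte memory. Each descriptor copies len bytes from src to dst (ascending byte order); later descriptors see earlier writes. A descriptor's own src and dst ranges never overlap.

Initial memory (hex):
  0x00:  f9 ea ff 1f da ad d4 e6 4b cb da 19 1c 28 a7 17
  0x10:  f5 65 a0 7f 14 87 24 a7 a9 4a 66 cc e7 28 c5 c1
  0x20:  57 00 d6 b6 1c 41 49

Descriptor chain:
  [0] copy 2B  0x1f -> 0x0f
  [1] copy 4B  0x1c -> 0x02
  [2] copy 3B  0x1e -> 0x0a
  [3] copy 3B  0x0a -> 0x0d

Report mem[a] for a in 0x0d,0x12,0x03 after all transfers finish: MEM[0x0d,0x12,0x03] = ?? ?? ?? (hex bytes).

D0: mem[0x0f..0x10] <- [c1 57]
D1: mem[0x02..0x05] <- [e7 28 c5 c1]
D2: mem[0x0a..0x0c] <- [c5 c1 57]
D3: mem[0x0d..0x0f] <- [c5 c1 57]
query mem[0x0d]=0xc5, mem[0x12]=0xa0, mem[0x03]=0x28

MEM[0x0d,0x12,0x03] = c5 a0 28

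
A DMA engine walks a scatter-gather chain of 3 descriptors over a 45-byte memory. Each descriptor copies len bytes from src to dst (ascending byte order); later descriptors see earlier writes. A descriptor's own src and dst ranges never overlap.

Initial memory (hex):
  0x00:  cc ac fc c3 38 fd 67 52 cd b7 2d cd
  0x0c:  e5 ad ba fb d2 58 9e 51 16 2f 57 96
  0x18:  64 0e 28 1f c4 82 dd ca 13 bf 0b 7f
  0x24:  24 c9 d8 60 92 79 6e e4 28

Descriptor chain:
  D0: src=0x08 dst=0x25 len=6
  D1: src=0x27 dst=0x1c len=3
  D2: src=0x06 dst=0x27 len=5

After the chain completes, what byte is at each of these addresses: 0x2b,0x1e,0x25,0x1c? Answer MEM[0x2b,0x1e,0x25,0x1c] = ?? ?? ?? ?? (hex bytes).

[0] 0x08->0x25 len=6 : cd b7 2d cd e5 ad
[1] 0x27->0x1c len=3 : 2d cd e5
[2] 0x06->0x27 len=5 : 67 52 cd b7 2d
query mem[0x2b]=0x2d, mem[0x1e]=0xe5, mem[0x25]=0xcd, mem[0x1c]=0x2d

MEM[0x2b,0x1e,0x25,0x1c] = 2d e5 cd 2d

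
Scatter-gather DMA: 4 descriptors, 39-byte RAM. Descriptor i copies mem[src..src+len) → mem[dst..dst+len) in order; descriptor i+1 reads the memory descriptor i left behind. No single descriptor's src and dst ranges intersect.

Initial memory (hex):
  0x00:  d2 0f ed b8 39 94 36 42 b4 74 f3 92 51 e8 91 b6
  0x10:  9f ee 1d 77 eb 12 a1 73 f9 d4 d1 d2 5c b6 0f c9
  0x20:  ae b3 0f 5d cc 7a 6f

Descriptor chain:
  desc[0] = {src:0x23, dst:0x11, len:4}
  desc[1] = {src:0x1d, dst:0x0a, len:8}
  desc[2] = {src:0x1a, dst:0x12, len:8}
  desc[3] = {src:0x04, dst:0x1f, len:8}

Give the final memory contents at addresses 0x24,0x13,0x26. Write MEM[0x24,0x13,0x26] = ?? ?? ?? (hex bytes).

MEM[0x24,0x13,0x26] = 74 d2 0f

[0] 0x23->0x11 len=4 : 5d cc 7a 6f
[1] 0x1d->0x0a len=8 : b6 0f c9 ae b3 0f 5d cc
[2] 0x1a->0x12 len=8 : d1 d2 5c b6 0f c9 ae b3
[3] 0x04->0x1f len=8 : 39 94 36 42 b4 74 b6 0f
query mem[0x24]=0x74, mem[0x13]=0xd2, mem[0x26]=0x0f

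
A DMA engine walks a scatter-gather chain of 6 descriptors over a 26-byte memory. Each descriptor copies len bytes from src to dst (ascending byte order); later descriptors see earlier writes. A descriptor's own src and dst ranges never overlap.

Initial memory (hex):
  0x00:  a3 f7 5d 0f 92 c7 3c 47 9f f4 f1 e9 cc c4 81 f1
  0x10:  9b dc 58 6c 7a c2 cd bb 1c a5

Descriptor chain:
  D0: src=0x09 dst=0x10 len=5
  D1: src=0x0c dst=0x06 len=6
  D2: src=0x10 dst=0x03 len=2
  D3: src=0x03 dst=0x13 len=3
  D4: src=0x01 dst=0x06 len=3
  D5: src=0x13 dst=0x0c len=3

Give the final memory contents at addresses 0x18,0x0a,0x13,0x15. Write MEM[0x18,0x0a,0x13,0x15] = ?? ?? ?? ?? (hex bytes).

MEM[0x18,0x0a,0x13,0x15] = 1c f4 f4 c7

D0: mem[0x10..0x14] <- [f4 f1 e9 cc c4]
D1: mem[0x06..0x0b] <- [cc c4 81 f1 f4 f1]
D2: mem[0x03..0x04] <- [f4 f1]
D3: mem[0x13..0x15] <- [f4 f1 c7]
D4: mem[0x06..0x08] <- [f7 5d f4]
D5: mem[0x0c..0x0e] <- [f4 f1 c7]
query mem[0x18]=0x1c, mem[0x0a]=0xf4, mem[0x13]=0xf4, mem[0x15]=0xc7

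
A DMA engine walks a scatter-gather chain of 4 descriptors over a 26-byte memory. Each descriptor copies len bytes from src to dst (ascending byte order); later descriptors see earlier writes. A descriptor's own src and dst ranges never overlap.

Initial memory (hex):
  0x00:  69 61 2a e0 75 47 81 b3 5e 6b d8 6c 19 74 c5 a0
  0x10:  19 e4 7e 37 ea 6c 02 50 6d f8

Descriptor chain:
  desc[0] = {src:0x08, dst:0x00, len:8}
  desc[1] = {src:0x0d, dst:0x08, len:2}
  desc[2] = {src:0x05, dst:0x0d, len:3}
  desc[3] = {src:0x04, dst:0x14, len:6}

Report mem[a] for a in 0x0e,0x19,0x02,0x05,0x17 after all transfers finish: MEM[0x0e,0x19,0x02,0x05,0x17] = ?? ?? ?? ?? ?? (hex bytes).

MEM[0x0e,0x19,0x02,0x05,0x17] = c5 c5 d8 74 a0

#0 dst[0x00+8] := {0x5e,0x6b,0xd8,0x6c,0x19,0x74,0xc5,0xa0}
#1 dst[0x08+2] := {0x74,0xc5}
#2 dst[0x0d+3] := {0x74,0xc5,0xa0}
#3 dst[0x14+6] := {0x19,0x74,0xc5,0xa0,0x74,0xc5}
query mem[0x0e]=0xc5, mem[0x19]=0xc5, mem[0x02]=0xd8, mem[0x05]=0x74, mem[0x17]=0xa0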